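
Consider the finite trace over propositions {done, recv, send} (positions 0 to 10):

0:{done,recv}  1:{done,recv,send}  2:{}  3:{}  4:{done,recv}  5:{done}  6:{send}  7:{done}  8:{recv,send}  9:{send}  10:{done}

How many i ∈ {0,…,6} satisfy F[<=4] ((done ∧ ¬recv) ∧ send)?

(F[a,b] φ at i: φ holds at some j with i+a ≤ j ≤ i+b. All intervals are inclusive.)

Evaluate at each i in [0,6]:
  i=0: ✗ (none in [0,4])
  i=1: ✗ (none in [1,5])
  i=2: ✗ (none in [2,6])
  i=3: ✗ (none in [3,7])
  i=4: ✗ (none in [4,8])
  i=5: ✗ (none in [5,9])
  i=6: ✗ (none in [6,10])
Positions where it holds: {} → 0.

0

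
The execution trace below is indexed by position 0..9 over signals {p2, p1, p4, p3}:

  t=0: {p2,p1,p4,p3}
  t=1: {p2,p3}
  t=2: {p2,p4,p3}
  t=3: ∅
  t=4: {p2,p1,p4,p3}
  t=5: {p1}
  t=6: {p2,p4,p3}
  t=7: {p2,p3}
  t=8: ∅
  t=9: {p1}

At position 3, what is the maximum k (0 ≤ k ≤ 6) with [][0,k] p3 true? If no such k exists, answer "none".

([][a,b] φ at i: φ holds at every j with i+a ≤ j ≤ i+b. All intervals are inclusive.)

p3 must hold from j=3 onward; find where it first fails.
  j=3: fails → no k works.

none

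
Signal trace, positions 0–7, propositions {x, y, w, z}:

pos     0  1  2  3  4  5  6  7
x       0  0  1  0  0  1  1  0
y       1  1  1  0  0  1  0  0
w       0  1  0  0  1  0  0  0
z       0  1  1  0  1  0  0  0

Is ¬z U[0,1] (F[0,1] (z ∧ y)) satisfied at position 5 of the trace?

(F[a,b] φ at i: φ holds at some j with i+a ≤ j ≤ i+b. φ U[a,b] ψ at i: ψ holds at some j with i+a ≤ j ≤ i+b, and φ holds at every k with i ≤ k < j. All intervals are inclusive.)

Need some j in [5,6] with F[0,1] (z ∧ y), and ¬z at every k in [5,j-1].
  j=5: F[0,1] (z ∧ y) — fails (none in [5,6]).
  j=6: F[0,1] (z ∧ y) — fails (none in [6,7]).
No j in the window works → until fails.

False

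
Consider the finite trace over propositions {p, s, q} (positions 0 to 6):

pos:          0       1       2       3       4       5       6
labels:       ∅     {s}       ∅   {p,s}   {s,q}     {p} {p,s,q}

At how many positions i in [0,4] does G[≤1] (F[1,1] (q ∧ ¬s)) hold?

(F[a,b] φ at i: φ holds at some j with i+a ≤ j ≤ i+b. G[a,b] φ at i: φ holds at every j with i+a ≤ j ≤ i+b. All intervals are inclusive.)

0

Evaluate at each i in [0,4]:
  i=0: ✗ (fails at j=0)
  i=1: ✗ (fails at j=1)
  i=2: ✗ (fails at j=2)
  i=3: ✗ (fails at j=3)
  i=4: ✗ (fails at j=4)
Positions where it holds: {} → 0.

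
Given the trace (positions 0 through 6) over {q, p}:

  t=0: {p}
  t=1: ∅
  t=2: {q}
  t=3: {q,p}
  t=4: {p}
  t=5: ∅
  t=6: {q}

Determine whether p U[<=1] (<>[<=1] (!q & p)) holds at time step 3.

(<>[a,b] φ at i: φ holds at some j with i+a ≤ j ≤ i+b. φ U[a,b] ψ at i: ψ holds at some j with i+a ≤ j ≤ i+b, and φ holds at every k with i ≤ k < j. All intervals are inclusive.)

Holds

Need some j in [3,4] with <>[<=1] (!q & p), and p at every k in [3,j-1].
  j=3: <>[<=1] (!q & p) holds; no prefix to check → satisfied.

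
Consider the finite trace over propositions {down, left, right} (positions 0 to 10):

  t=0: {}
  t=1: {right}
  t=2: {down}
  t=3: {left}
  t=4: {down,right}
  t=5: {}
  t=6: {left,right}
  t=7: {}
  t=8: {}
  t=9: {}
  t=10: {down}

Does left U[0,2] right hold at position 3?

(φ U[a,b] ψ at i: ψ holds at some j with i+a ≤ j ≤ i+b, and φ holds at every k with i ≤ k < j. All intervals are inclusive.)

Holds

Need some j in [3,5] with right, and left at every k in [3,j-1].
  j=3: right false.
  j=4: right holds; left holds at every k in [3,3] → satisfied.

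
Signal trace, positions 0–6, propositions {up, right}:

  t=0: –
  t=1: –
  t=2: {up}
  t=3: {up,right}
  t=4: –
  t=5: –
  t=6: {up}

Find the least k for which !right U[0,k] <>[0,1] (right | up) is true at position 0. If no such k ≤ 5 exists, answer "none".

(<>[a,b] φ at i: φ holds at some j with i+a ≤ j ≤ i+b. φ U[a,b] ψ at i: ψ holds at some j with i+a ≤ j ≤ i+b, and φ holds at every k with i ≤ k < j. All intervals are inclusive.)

1

Need earliest j ≥ 0 with <>[0,1] (right | up), and !right at every k in [0,j-1].
  j=0: rhs fails.
  j=1: rhs holds; lhs holds on [0,0]. k = 1.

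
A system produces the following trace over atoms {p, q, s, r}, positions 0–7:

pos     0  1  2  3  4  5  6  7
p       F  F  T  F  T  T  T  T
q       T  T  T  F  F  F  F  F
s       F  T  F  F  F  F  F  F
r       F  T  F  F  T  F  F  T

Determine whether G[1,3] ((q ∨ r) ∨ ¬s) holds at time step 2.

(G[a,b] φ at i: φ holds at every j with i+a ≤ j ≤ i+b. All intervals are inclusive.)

Check ((q ∨ r) ∨ ¬s) at every j in [3,5]:
  j=3: true
  j=4: true
  j=5: true
All positions satisfy it → formula holds.

True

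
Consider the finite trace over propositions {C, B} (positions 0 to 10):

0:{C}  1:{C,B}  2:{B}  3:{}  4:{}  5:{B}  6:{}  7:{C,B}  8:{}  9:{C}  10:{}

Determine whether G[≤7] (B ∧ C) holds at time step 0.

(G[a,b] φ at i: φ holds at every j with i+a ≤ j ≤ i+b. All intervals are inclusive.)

No

Check (B ∧ C) at every j in [0,7]:
  j=0: false
  j=1: true
  j=2: false
  j=3: false
  j=4: false
  j=5: false
  j=6: false
  j=7: true
Fails at j=0 → formula fails.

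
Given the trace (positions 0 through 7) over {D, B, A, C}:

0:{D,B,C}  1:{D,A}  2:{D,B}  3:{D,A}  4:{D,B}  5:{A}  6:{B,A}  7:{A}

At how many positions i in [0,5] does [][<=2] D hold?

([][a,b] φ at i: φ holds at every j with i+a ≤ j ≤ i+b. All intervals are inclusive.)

Evaluate at each i in [0,5]:
  i=0: ✓ (all of [0,2])
  i=1: ✓ (all of [1,3])
  i=2: ✓ (all of [2,4])
  i=3: ✗ (fails at j=5)
  i=4: ✗ (fails at j=5)
  i=5: ✗ (fails at j=5)
Positions where it holds: {0, 1, 2} → 3.

3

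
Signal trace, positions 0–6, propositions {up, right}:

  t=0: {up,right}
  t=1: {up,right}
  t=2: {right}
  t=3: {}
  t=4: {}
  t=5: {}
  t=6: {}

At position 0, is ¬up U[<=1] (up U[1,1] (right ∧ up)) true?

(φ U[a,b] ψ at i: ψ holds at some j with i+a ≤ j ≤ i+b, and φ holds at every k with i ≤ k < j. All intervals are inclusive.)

Holds

Need some j in [0,1] with (up U[1,1] (right ∧ up)), and ¬up at every k in [0,j-1].
  j=0: (up U[1,1] (right ∧ up)) holds; no prefix to check → satisfied.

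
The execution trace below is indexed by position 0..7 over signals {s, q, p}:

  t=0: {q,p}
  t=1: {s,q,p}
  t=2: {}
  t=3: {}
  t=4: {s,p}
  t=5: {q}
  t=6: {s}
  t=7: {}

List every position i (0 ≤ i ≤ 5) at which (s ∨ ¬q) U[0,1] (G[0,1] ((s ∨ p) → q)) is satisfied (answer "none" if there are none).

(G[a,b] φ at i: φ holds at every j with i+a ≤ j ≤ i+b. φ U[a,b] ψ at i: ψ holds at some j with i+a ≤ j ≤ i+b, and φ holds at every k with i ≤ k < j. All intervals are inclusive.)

Evaluate at each i in [0,5]:
  i=0: ✓ (rhs at j=0)
  i=1: ✓ (rhs at j=1)
  i=2: ✓ (rhs at j=2)
  i=3: ✗ (no rhs in [3,4])
  i=4: ✗ (no rhs in [4,5])
  i=5: ✗ (no rhs in [5,6])

0, 1, 2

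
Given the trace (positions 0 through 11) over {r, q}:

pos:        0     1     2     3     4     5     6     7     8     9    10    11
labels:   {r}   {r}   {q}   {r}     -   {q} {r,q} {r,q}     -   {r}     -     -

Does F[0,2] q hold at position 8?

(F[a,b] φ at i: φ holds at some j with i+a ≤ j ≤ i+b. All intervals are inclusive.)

Check q at each j in [8,10]:
  j=8: false
  j=9: false
  j=10: false
No position in the window satisfies it → formula fails.

No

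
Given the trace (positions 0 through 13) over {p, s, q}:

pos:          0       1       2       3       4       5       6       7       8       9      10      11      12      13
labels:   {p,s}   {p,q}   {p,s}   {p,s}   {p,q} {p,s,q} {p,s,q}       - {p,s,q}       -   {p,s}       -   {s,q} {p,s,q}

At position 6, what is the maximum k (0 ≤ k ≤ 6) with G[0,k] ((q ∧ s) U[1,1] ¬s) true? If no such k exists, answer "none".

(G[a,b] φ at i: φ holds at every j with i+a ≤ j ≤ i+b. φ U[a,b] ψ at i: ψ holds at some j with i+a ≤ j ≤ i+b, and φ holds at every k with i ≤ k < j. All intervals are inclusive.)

((q ∧ s) U[1,1] ¬s) must hold from j=6 onward; find where it first fails.
  j=6: holds
  j=7: fails
Holds on [6,6], so largest k = 0.

0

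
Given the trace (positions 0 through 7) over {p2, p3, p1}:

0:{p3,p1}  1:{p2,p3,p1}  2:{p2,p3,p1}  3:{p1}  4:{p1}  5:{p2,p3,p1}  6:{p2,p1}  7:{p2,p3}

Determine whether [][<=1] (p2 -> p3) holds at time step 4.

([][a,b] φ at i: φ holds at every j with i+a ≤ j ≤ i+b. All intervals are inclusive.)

Check (p2 -> p3) at every j in [4,5]:
  j=4: antecedent false → ✓
  j=5: antecedent true; consequent true → ✓
All positions satisfy it → formula holds.

Yes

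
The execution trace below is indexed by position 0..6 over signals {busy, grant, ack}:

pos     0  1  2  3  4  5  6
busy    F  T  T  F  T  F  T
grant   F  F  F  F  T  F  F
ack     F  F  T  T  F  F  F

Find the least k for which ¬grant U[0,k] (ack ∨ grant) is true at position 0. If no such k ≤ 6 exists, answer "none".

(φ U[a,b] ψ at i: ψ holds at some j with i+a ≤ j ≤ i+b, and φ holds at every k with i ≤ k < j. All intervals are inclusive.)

2

Need earliest j ≥ 0 with (ack ∨ grant), and ¬grant at every k in [0,j-1].
  j=0: rhs fails.
  j=1: rhs fails.
  j=2: rhs holds; lhs holds on [0,1]. k = 2.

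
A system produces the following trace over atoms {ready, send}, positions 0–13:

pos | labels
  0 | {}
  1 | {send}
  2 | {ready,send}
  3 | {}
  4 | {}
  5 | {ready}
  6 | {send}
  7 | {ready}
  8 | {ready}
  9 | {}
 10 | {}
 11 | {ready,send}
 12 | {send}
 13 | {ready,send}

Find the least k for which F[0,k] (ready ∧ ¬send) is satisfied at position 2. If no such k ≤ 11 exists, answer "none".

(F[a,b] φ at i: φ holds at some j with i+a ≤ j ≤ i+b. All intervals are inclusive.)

Scan j = 2,3,… for (ready ∧ ¬send):
  j=2: fails
  j=3: fails
  j=4: fails
  j=5: holds
First hit at j=5, so smallest k = 5-2 = 3.

3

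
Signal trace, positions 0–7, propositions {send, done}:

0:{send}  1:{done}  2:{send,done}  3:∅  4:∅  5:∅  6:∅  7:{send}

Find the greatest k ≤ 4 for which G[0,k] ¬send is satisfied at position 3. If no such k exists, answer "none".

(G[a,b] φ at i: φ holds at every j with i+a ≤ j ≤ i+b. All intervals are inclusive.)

3

¬send must hold from j=3 onward; find where it first fails.
  j=3: holds
  j=4: holds
  j=5: holds
  j=6: holds
  j=7: fails
Holds on [3,6], so largest k = 3.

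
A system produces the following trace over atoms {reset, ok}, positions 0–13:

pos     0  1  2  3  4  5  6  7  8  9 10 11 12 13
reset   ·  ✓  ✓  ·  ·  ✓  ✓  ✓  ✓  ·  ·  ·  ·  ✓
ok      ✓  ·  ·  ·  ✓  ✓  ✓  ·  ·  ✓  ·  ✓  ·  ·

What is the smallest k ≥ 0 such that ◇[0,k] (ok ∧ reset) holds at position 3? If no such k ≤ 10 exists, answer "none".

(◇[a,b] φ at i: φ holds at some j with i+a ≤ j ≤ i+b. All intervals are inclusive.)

2

Scan j = 3,4,… for (ok ∧ reset):
  j=3: fails
  j=4: fails
  j=5: holds
First hit at j=5, so smallest k = 5-3 = 2.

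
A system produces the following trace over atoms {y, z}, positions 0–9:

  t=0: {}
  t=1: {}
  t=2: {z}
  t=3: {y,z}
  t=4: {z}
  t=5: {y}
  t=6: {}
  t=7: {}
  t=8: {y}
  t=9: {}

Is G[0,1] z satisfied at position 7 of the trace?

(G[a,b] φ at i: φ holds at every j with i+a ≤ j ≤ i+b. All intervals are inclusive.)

Check z at every j in [7,8]:
  j=7: false
  j=8: false
Fails at j=7 → formula fails.

False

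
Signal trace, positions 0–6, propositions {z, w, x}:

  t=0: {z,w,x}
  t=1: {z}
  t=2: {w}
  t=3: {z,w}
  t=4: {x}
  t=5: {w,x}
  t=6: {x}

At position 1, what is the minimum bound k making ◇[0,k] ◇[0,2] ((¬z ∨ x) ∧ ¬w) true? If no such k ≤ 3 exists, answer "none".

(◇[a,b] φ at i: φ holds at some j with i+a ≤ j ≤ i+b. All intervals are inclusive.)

1

Scan j = 1,2,… for ◇[0,2] ((¬z ∨ x) ∧ ¬w):
  j=1: fails
  j=2: holds
First hit at j=2, so smallest k = 2-1 = 1.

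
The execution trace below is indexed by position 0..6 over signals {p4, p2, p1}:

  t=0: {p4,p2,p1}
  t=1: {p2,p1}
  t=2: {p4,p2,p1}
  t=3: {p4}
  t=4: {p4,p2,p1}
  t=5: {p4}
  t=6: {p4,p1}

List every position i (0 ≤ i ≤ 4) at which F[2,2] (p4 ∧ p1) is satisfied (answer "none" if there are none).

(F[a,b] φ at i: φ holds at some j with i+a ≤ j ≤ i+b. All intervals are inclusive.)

0, 2, 4

Evaluate at each i in [0,4]:
  i=0: ✓ (witness j=2)
  i=1: ✗ (none in [3,3])
  i=2: ✓ (witness j=4)
  i=3: ✗ (none in [5,5])
  i=4: ✓ (witness j=6)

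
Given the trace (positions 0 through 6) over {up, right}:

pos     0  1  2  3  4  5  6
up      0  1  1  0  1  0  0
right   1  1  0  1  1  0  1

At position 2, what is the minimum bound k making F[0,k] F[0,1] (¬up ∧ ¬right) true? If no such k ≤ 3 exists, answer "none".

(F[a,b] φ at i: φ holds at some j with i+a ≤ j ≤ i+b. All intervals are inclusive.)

Scan j = 2,3,… for F[0,1] (¬up ∧ ¬right):
  j=2: fails
  j=3: fails
  j=4: holds
First hit at j=4, so smallest k = 4-2 = 2.

2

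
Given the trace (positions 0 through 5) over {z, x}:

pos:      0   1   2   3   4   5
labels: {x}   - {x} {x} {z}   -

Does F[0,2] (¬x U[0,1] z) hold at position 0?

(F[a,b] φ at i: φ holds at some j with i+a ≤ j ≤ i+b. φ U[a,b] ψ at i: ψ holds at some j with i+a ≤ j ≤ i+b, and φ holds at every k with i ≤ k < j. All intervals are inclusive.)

Check (¬x U[0,1] z) at each j in [0,2]:
  j=0: fails
  j=1: fails
  j=2: fails
No position in the window satisfies it → formula fails.

No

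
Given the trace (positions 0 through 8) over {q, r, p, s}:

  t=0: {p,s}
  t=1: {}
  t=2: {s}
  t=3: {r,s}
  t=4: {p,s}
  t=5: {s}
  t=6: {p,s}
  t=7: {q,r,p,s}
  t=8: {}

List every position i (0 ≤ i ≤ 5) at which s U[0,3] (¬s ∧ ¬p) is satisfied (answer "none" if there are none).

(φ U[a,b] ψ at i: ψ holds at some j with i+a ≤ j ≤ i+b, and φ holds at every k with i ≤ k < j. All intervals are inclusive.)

Evaluate at each i in [0,5]:
  i=0: ✓ (rhs at j=1; lhs holds on [0,0])
  i=1: ✓ (rhs at j=1)
  i=2: ✗ (no rhs in [2,5])
  i=3: ✗ (no rhs in [3,6])
  i=4: ✗ (no rhs in [4,7])
  i=5: ✓ (rhs at j=8; lhs holds on [5,7])

0, 1, 5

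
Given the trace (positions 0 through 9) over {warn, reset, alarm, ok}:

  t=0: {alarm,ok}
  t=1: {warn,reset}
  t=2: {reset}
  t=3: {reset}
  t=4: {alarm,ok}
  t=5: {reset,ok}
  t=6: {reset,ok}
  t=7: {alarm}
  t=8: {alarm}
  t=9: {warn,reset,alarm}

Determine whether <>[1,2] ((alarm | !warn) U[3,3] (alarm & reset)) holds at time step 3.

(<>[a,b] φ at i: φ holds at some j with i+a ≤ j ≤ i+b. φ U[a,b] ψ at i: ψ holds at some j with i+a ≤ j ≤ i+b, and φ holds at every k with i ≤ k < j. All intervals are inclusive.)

Check ((alarm | !warn) U[3,3] (alarm & reset)) at each j in [4,5]:
  j=4: fails
  j=5: fails
No position in the window satisfies it → formula fails.

No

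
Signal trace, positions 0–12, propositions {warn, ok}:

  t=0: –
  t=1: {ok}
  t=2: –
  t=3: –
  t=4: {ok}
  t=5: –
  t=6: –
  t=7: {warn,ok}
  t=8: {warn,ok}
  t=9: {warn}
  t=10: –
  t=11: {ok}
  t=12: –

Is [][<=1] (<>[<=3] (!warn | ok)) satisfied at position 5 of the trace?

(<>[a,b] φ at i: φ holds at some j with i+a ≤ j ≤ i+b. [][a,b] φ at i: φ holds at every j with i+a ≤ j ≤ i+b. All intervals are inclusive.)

Check <>[<=3] (!warn | ok) at every j in [5,6]:
  j=5: holds (witness at 5)
  j=6: holds (witness at 6)
All positions satisfy it → formula holds.

Holds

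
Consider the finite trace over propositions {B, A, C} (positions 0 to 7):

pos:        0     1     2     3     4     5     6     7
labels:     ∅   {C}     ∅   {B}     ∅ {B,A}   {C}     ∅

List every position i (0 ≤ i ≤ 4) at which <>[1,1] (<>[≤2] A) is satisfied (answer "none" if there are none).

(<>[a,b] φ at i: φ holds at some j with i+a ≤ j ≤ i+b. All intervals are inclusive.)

Evaluate at each i in [0,4]:
  i=0: ✗ (none in [1,1])
  i=1: ✗ (none in [2,2])
  i=2: ✓ (witness j=3)
  i=3: ✓ (witness j=4)
  i=4: ✓ (witness j=5)

2, 3, 4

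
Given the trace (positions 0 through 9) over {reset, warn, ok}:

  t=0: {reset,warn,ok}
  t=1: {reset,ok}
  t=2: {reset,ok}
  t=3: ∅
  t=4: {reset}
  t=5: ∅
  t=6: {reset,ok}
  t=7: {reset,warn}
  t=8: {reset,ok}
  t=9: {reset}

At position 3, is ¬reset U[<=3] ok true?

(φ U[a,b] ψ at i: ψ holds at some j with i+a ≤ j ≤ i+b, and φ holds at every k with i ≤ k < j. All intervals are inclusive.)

No

Need some j in [3,6] with ok, and ¬reset at every k in [3,j-1].
  j=3: ok false.
  j=4: ok false.
  j=5: ok false.
  j=6: ok holds, but ¬reset fails at k=4 → not this j.
No j in the window works → until fails.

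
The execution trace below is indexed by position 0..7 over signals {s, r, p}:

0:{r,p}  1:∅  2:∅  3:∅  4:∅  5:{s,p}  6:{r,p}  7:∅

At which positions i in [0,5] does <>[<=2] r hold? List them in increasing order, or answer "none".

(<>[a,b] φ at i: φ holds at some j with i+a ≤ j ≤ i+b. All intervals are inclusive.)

0, 4, 5

Evaluate at each i in [0,5]:
  i=0: ✓ (witness j=0)
  i=1: ✗ (none in [1,3])
  i=2: ✗ (none in [2,4])
  i=3: ✗ (none in [3,5])
  i=4: ✓ (witness j=6)
  i=5: ✓ (witness j=6)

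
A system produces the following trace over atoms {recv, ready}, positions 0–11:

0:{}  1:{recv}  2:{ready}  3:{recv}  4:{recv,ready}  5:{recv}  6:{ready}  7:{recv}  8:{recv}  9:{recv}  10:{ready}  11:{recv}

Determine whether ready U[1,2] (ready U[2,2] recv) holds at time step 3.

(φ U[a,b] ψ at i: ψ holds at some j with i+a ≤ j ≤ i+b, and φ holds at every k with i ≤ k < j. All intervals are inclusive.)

False

Need some j in [4,5] with (ready U[2,2] recv), and ready at every k in [3,j-1].
  j=4: (ready U[2,2] recv) — fails.
  j=5: (ready U[2,2] recv) — fails.
No j in the window works → until fails.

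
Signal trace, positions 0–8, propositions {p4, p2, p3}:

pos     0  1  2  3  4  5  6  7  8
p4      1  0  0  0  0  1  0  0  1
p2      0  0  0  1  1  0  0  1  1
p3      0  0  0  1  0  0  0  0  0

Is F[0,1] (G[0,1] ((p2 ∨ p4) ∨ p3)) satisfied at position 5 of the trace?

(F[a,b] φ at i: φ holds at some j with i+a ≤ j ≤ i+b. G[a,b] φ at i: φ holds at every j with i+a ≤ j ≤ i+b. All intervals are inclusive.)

No

Check G[0,1] ((p2 ∨ p4) ∨ p3) at each j in [5,6]:
  j=5: fails at 6
  j=6: fails at 6
No position in the window satisfies it → formula fails.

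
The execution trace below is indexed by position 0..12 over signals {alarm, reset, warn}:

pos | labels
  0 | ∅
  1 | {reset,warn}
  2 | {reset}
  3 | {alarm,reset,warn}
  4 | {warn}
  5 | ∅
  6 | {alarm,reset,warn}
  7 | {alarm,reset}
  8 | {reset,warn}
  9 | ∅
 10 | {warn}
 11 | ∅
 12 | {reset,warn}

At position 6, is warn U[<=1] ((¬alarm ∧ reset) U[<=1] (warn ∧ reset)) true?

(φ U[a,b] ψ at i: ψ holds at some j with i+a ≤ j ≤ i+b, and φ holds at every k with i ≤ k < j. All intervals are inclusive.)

Need some j in [6,7] with ((¬alarm ∧ reset) U[<=1] (warn ∧ reset)), and warn at every k in [6,j-1].
  j=6: ((¬alarm ∧ reset) U[<=1] (warn ∧ reset)) holds; no prefix to check → satisfied.

Yes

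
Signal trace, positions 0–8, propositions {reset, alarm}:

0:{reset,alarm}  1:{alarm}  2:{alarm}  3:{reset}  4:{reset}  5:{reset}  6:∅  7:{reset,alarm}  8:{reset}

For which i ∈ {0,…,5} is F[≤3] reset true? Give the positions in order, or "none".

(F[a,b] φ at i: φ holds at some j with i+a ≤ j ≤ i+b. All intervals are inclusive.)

0, 1, 2, 3, 4, 5

Evaluate at each i in [0,5]:
  i=0: ✓ (witness j=0)
  i=1: ✓ (witness j=3)
  i=2: ✓ (witness j=3)
  i=3: ✓ (witness j=3)
  i=4: ✓ (witness j=4)
  i=5: ✓ (witness j=5)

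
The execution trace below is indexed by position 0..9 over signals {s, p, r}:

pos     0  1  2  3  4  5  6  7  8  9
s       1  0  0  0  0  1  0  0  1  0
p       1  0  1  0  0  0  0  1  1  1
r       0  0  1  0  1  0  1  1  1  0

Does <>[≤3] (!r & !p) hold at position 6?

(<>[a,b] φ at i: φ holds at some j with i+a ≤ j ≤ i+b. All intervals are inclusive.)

Check (!r & !p) at each j in [6,9]:
  j=6: false
  j=7: false
  j=8: false
  j=9: false
No position in the window satisfies it → formula fails.

False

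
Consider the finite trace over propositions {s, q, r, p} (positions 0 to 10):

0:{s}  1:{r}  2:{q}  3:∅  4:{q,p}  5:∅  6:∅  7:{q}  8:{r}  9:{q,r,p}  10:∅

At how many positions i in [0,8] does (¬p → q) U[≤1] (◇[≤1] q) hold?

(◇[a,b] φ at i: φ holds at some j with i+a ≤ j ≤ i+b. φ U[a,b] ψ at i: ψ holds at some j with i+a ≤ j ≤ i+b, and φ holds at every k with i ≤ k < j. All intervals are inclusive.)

Evaluate at each i in [0,8]:
  i=0: ✗ (lhs fails at k=0 before rhs at j=1)
  i=1: ✓ (rhs at j=1)
  i=2: ✓ (rhs at j=2)
  i=3: ✓ (rhs at j=3)
  i=4: ✓ (rhs at j=4)
  i=5: ✗ (lhs fails at k=5 before rhs at j=6)
  i=6: ✓ (rhs at j=6)
  i=7: ✓ (rhs at j=7)
  i=8: ✓ (rhs at j=8)
Positions where it holds: {1, 2, 3, 4, 6, 7, 8} → 7.

7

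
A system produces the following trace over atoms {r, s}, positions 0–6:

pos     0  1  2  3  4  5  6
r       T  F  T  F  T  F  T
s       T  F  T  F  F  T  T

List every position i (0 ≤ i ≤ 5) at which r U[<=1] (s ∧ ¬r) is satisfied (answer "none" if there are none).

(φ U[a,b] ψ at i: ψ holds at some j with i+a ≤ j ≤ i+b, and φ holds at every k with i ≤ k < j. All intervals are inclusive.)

Evaluate at each i in [0,5]:
  i=0: ✗ (no rhs in [0,1])
  i=1: ✗ (no rhs in [1,2])
  i=2: ✗ (no rhs in [2,3])
  i=3: ✗ (no rhs in [3,4])
  i=4: ✓ (rhs at j=5; lhs holds on [4,4])
  i=5: ✓ (rhs at j=5)

4, 5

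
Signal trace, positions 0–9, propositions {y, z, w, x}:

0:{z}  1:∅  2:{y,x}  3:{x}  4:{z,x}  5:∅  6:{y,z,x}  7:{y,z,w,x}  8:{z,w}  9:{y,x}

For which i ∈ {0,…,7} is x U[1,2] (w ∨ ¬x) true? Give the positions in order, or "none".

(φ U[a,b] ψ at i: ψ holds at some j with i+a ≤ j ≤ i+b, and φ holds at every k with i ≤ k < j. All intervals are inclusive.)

Evaluate at each i in [0,7]:
  i=0: ✗ (lhs fails at k=0 before rhs at j=1)
  i=1: ✗ (no rhs in [2,3])
  i=2: ✗ (no rhs in [3,4])
  i=3: ✓ (rhs at j=5; lhs holds on [3,4])
  i=4: ✓ (rhs at j=5; lhs holds on [4,4])
  i=5: ✗ (lhs fails at k=5 before rhs at j=7)
  i=6: ✓ (rhs at j=7; lhs holds on [6,6])
  i=7: ✓ (rhs at j=8; lhs holds on [7,7])

3, 4, 6, 7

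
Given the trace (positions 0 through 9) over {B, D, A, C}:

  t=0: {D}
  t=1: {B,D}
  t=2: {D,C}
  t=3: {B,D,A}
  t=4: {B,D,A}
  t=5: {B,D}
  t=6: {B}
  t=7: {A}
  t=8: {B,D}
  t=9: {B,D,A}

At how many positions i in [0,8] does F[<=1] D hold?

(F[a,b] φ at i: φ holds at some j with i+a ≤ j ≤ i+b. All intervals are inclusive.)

8

Evaluate at each i in [0,8]:
  i=0: ✓ (witness j=0)
  i=1: ✓ (witness j=1)
  i=2: ✓ (witness j=2)
  i=3: ✓ (witness j=3)
  i=4: ✓ (witness j=4)
  i=5: ✓ (witness j=5)
  i=6: ✗ (none in [6,7])
  i=7: ✓ (witness j=8)
  i=8: ✓ (witness j=8)
Positions where it holds: {0, 1, 2, 3, 4, 5, 7, 8} → 8.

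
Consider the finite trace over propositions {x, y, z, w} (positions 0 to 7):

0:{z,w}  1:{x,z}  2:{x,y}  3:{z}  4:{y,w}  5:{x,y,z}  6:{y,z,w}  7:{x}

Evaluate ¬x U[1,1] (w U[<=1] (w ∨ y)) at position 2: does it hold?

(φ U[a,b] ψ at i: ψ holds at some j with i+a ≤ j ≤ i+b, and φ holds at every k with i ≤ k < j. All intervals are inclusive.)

No

Need some j in [3,3] with (w U[<=1] (w ∨ y)), and ¬x at every k in [2,j-1].
  j=3: (w U[<=1] (w ∨ y)) — fails.
No j in the window works → until fails.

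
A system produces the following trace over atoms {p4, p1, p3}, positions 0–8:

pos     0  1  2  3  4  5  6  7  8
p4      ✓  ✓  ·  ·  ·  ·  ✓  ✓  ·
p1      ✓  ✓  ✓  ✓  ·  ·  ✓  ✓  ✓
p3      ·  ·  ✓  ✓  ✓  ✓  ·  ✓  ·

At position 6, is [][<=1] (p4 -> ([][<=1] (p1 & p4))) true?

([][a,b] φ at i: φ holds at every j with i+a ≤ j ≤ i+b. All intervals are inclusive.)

Check (p4 -> ([][<=1] (p1 & p4))) at every j in [6,7]:
  j=6: antecedent true; consequent holds on [6,7] → ✓
  j=7: antecedent true; consequent fails at 8 → ✗
Fails at j=7 → formula fails.

No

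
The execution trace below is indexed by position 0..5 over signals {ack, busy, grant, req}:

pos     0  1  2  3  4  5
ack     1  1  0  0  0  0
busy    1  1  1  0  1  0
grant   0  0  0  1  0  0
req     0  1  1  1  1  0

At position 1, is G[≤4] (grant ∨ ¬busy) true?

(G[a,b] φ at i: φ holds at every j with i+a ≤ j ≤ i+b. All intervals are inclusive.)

Check (grant ∨ ¬busy) at every j in [1,5]:
  j=1: false
  j=2: false
  j=3: true
  j=4: false
  j=5: true
Fails at j=1 → formula fails.

Does not hold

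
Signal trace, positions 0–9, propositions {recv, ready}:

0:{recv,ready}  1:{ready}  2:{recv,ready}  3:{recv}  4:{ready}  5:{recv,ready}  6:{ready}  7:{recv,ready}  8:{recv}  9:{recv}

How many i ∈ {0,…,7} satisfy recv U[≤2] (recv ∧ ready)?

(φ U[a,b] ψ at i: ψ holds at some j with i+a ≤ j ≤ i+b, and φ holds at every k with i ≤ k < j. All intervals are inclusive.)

Evaluate at each i in [0,7]:
  i=0: ✓ (rhs at j=0)
  i=1: ✗ (lhs fails at k=1 before rhs at j=2)
  i=2: ✓ (rhs at j=2)
  i=3: ✗ (lhs fails at k=4 before rhs at j=5)
  i=4: ✗ (lhs fails at k=4 before rhs at j=5)
  i=5: ✓ (rhs at j=5)
  i=6: ✗ (lhs fails at k=6 before rhs at j=7)
  i=7: ✓ (rhs at j=7)
Positions where it holds: {0, 2, 5, 7} → 4.

4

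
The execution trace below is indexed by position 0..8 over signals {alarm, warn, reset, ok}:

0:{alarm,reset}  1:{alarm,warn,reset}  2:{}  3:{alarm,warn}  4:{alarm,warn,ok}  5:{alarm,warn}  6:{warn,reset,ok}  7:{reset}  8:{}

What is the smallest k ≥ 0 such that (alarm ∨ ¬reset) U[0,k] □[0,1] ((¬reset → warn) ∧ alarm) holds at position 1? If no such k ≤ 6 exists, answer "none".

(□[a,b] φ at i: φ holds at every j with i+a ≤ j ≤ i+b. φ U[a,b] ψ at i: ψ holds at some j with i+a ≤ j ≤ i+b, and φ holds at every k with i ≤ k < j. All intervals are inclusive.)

2

Need earliest j ≥ 1 with □[0,1] ((¬reset → warn) ∧ alarm), and (alarm ∨ ¬reset) at every k in [1,j-1].
  j=1: rhs fails.
  j=2: rhs fails.
  j=3: rhs holds; lhs holds on [1,2]. k = 2.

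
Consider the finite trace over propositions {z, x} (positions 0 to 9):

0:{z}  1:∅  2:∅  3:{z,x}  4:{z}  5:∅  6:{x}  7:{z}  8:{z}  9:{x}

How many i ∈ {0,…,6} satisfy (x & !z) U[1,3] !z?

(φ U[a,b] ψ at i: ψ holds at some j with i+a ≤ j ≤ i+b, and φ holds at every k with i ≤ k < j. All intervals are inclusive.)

Evaluate at each i in [0,6]:
  i=0: ✗ (lhs fails at k=0 before rhs at j=1)
  i=1: ✗ (lhs fails at k=1 before rhs at j=2)
  i=2: ✗ (lhs fails at k=2 before rhs at j=5)
  i=3: ✗ (lhs fails at k=3 before rhs at j=5)
  i=4: ✗ (lhs fails at k=4 before rhs at j=5)
  i=5: ✗ (lhs fails at k=5 before rhs at j=6)
  i=6: ✗ (lhs fails at k=7 before rhs at j=9)
Positions where it holds: {} → 0.

0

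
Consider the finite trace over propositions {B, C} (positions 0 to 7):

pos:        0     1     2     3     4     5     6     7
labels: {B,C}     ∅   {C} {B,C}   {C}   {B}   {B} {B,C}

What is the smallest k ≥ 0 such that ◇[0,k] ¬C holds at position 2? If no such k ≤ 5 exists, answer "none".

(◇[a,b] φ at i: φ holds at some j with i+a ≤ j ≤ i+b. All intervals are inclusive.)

3

Scan j = 2,3,… for ¬C:
  j=2: fails
  j=3: fails
  j=4: fails
  j=5: holds
First hit at j=5, so smallest k = 5-2 = 3.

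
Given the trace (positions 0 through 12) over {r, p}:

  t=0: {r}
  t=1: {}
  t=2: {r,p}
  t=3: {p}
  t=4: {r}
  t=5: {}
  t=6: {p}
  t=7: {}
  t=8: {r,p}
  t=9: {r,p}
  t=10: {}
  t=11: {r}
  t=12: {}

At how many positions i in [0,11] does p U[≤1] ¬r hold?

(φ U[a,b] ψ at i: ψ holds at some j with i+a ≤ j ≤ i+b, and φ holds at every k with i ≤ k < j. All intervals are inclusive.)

Evaluate at each i in [0,11]:
  i=0: ✗ (lhs fails at k=0 before rhs at j=1)
  i=1: ✓ (rhs at j=1)
  i=2: ✓ (rhs at j=3; lhs holds on [2,2])
  i=3: ✓ (rhs at j=3)
  i=4: ✗ (lhs fails at k=4 before rhs at j=5)
  i=5: ✓ (rhs at j=5)
  i=6: ✓ (rhs at j=6)
  i=7: ✓ (rhs at j=7)
  i=8: ✗ (no rhs in [8,9])
  i=9: ✓ (rhs at j=10; lhs holds on [9,9])
  i=10: ✓ (rhs at j=10)
  i=11: ✗ (lhs fails at k=11 before rhs at j=12)
Positions where it holds: {1, 2, 3, 5, 6, 7, 9, 10} → 8.

8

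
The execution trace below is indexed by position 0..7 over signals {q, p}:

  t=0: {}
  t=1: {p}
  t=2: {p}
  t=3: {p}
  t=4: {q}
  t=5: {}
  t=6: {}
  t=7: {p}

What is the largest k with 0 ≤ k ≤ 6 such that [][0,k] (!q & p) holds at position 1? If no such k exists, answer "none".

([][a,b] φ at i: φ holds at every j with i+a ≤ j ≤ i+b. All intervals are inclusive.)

2

(!q & p) must hold from j=1 onward; find where it first fails.
  j=1: holds
  j=2: holds
  j=3: holds
  j=4: fails
Holds on [1,3], so largest k = 2.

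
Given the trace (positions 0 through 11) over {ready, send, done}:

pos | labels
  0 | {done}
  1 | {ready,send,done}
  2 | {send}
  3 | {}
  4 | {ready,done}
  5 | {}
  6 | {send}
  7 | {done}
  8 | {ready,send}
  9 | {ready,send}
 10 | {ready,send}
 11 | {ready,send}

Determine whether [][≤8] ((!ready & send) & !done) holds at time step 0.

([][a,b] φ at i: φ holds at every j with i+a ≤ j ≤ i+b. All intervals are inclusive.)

Does not hold

Check ((!ready & send) & !done) at every j in [0,8]:
  j=0: false
  j=1: false
  j=2: true
  j=3: false
  j=4: false
  j=5: false
  j=6: true
  j=7: false
  j=8: false
Fails at j=0 → formula fails.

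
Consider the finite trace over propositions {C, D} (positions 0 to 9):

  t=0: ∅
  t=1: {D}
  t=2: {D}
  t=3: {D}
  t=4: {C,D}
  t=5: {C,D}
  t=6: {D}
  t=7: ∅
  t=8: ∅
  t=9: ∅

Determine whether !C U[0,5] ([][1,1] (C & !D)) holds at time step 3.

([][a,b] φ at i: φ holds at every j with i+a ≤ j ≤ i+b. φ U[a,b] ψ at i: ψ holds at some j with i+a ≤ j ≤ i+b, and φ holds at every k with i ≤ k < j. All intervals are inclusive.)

Does not hold

Need some j in [3,8] with [][1,1] (C & !D), and !C at every k in [3,j-1].
  j=3: [][1,1] (C & !D) — fails at 4.
  j=4: [][1,1] (C & !D) — fails at 5.
  j=5: [][1,1] (C & !D) — fails at 6.
  j=6: [][1,1] (C & !D) — fails at 7.
  j=7: [][1,1] (C & !D) — fails at 8.
  j=8: [][1,1] (C & !D) — fails at 9.
No j in the window works → until fails.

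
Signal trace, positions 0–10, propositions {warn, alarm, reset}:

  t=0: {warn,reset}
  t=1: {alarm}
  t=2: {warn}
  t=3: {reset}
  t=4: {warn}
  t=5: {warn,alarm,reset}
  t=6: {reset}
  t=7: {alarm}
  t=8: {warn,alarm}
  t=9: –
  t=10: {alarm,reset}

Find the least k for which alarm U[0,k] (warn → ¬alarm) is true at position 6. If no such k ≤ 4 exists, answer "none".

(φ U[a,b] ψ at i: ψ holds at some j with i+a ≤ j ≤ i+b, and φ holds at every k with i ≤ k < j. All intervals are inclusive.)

Need earliest j ≥ 6 with (warn → ¬alarm), and alarm at every k in [6,j-1].
  j=6: rhs holds (empty prefix). k = 0.

0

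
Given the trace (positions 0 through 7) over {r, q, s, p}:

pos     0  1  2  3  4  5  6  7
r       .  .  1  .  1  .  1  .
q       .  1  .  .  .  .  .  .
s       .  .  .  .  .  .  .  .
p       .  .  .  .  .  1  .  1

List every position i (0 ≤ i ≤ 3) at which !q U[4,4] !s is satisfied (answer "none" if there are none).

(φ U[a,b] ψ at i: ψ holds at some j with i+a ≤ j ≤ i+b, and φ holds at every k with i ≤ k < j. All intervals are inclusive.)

2, 3

Evaluate at each i in [0,3]:
  i=0: ✗ (lhs fails at k=1 before rhs at j=4)
  i=1: ✗ (lhs fails at k=1 before rhs at j=5)
  i=2: ✓ (rhs at j=6; lhs holds on [2,5])
  i=3: ✓ (rhs at j=7; lhs holds on [3,6])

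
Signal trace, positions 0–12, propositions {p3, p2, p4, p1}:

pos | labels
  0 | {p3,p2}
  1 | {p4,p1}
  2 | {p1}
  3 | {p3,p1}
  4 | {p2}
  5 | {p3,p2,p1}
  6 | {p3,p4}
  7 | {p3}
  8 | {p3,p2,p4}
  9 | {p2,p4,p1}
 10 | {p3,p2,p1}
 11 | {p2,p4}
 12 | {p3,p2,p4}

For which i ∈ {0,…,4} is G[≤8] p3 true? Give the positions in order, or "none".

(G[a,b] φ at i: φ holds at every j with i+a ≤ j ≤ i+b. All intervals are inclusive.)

Evaluate at each i in [0,4]:
  i=0: ✗ (fails at j=1)
  i=1: ✗ (fails at j=1)
  i=2: ✗ (fails at j=2)
  i=3: ✗ (fails at j=4)
  i=4: ✗ (fails at j=4)

none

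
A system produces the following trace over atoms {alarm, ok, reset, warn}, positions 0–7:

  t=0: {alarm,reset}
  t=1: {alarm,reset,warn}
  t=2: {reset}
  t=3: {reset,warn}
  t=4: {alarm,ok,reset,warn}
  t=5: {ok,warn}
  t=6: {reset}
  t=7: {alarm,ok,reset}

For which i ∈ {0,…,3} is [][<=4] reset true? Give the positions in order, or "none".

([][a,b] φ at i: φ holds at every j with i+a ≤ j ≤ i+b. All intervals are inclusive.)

Evaluate at each i in [0,3]:
  i=0: ✓ (all of [0,4])
  i=1: ✗ (fails at j=5)
  i=2: ✗ (fails at j=5)
  i=3: ✗ (fails at j=5)

0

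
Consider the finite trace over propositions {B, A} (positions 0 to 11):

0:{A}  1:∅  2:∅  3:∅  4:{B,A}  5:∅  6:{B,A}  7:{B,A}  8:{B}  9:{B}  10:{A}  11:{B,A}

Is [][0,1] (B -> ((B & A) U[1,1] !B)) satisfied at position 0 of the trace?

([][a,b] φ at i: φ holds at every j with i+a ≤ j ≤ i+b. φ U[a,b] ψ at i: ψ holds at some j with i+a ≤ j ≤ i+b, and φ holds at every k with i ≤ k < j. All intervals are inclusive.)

Check (B -> ((B & A) U[1,1] !B)) at every j in [0,1]:
  j=0: antecedent false → ✓
  j=1: antecedent false → ✓
All positions satisfy it → formula holds.

Holds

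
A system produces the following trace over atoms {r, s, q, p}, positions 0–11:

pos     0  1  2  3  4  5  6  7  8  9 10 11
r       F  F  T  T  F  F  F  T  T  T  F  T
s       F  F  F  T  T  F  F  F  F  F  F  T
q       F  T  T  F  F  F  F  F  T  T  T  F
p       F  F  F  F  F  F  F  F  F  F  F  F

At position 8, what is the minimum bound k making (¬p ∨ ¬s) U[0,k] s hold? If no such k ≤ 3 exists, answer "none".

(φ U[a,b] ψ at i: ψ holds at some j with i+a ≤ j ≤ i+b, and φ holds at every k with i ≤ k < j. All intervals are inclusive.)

Need earliest j ≥ 8 with s, and (¬p ∨ ¬s) at every k in [8,j-1].
  j=8: rhs fails.
  j=9: rhs fails.
  j=10: rhs fails.
  j=11: rhs holds; lhs holds on [8,10]. k = 3.

3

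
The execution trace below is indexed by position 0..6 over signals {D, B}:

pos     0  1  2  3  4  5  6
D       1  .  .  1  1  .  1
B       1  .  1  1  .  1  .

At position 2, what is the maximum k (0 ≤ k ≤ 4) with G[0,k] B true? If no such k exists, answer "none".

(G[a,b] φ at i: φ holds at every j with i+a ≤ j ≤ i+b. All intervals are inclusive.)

1

B must hold from j=2 onward; find where it first fails.
  j=2: holds
  j=3: holds
  j=4: fails
Holds on [2,3], so largest k = 1.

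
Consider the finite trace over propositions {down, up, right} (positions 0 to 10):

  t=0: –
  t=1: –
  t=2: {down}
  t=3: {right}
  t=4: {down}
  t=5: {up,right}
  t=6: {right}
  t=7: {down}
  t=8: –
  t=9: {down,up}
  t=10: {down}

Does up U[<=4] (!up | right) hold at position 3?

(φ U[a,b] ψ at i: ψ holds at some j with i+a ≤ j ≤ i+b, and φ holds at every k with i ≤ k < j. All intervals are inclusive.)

Need some j in [3,7] with (!up | right), and up at every k in [3,j-1].
  j=3: (!up | right) holds; no prefix to check → satisfied.

Holds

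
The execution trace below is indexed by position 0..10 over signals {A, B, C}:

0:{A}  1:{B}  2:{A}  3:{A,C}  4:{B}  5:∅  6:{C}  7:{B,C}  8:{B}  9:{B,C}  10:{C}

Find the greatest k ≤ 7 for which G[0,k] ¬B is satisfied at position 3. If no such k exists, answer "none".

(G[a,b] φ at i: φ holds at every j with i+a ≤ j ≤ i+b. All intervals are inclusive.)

¬B must hold from j=3 onward; find where it first fails.
  j=3: holds
  j=4: fails
Holds on [3,3], so largest k = 0.

0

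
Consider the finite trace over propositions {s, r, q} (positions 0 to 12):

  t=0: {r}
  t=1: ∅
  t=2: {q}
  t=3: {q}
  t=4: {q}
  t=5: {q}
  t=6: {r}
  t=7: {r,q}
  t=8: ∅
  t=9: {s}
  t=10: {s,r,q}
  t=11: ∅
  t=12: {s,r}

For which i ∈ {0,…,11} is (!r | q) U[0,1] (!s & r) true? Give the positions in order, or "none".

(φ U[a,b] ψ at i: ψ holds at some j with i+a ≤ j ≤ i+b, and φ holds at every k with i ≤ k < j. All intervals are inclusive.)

0, 5, 6, 7

Evaluate at each i in [0,11]:
  i=0: ✓ (rhs at j=0)
  i=1: ✗ (no rhs in [1,2])
  i=2: ✗ (no rhs in [2,3])
  i=3: ✗ (no rhs in [3,4])
  i=4: ✗ (no rhs in [4,5])
  i=5: ✓ (rhs at j=6; lhs holds on [5,5])
  i=6: ✓ (rhs at j=6)
  i=7: ✓ (rhs at j=7)
  i=8: ✗ (no rhs in [8,9])
  i=9: ✗ (no rhs in [9,10])
  i=10: ✗ (no rhs in [10,11])
  i=11: ✗ (no rhs in [11,12])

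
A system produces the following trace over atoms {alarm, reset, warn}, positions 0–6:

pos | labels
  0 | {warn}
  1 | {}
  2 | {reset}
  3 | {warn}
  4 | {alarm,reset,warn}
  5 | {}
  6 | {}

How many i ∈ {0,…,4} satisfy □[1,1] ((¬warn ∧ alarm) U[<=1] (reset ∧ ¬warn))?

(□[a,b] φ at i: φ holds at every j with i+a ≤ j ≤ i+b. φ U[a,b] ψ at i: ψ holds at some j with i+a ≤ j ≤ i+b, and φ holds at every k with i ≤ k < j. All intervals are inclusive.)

Evaluate at each i in [0,4]:
  i=0: ✗ (fails at j=1)
  i=1: ✓ (all of [2,2])
  i=2: ✗ (fails at j=3)
  i=3: ✗ (fails at j=4)
  i=4: ✗ (fails at j=5)
Positions where it holds: {1} → 1.

1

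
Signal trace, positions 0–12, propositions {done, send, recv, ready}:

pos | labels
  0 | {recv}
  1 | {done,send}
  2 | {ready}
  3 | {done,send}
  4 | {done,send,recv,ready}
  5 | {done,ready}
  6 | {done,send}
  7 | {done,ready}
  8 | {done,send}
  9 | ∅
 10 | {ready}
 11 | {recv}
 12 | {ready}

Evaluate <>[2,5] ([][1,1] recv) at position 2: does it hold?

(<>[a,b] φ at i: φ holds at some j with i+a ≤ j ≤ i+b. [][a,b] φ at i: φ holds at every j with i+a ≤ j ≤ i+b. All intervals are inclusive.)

Check [][1,1] recv at each j in [4,7]:
  j=4: fails at 5
  j=5: fails at 6
  j=6: fails at 7
  j=7: fails at 8
No position in the window satisfies it → formula fails.

False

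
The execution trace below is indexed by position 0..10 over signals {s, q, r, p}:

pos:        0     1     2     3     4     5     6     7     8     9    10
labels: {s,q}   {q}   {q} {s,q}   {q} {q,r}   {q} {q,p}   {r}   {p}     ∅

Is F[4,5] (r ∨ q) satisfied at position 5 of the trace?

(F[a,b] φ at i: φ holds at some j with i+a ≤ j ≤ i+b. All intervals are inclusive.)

Does not hold

Check (r ∨ q) at each j in [9,10]:
  j=9: false
  j=10: false
No position in the window satisfies it → formula fails.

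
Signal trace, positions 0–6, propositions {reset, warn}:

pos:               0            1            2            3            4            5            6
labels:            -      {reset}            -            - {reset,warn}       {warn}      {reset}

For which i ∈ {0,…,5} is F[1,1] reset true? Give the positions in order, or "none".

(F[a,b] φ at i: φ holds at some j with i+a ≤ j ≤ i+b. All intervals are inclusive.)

0, 3, 5

Evaluate at each i in [0,5]:
  i=0: ✓ (witness j=1)
  i=1: ✗ (none in [2,2])
  i=2: ✗ (none in [3,3])
  i=3: ✓ (witness j=4)
  i=4: ✗ (none in [5,5])
  i=5: ✓ (witness j=6)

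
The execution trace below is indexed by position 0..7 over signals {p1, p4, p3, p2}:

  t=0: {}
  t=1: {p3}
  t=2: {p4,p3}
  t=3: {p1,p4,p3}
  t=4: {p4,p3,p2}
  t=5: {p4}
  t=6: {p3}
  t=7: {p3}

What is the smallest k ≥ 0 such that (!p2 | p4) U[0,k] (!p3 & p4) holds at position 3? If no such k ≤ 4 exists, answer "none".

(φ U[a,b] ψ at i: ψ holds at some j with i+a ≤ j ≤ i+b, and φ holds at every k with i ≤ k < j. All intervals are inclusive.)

Need earliest j ≥ 3 with (!p3 & p4), and (!p2 | p4) at every k in [3,j-1].
  j=3: rhs fails.
  j=4: rhs fails.
  j=5: rhs holds; lhs holds on [3,4]. k = 2.

2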